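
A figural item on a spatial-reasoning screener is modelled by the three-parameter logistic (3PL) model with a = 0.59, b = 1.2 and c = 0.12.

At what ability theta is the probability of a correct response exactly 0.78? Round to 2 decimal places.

3.06

P(theta) = c + (1 − c) · 1 / (1 + exp(−a(theta − b)))
Remove guessing floor: (0.78 − 0.12)/(1 − 0.12) = 0.7500
logit = ln(0.7500/0.2500) = 1.0986
theta = b + logit/(a) = 1.2 + 1.0986/0.5900 = 3.0621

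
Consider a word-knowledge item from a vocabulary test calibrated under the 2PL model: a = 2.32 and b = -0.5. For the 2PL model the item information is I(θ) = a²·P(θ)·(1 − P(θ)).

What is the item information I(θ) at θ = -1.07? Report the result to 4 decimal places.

0.8942

P = 1/(1+e^{1.3224}) = 0.2104
P(1−P) = 0.2104 × 0.7896 = 0.1661
I = a² × P(1−P) = 2.32² × 0.1661 = 0.89425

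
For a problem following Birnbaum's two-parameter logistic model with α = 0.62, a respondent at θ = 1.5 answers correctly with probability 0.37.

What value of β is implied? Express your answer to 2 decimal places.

2.36

P(θ) = 1 / (1 + exp(−α(θ − β)))
logit(0.37) = ln(0.37/0.63) = -0.5322
β = θ − logit/(α) = 1.5 − (-0.5322)/0.6200 = 2.3584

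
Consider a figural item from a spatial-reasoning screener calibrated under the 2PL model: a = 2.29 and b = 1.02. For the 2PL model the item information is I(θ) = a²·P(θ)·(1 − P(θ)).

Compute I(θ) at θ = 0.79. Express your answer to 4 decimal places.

1.2241

P = 1/(1+e^{0.5267}) = 0.3713
P(1−P) = 0.3713 × 0.6287 = 0.2334
I = a² × P(1−P) = 2.29² × 0.2334 = 1.22415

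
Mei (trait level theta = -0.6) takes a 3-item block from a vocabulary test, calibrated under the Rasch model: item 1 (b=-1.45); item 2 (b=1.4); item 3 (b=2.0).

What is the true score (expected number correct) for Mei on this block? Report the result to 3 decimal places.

0.889

P(theta) = 1 / (1 + exp(−(theta − b)))
P_1 = 1/(1+e^{-0.8500}) = 0.7006
P_2 = 1/(1+e^{2.0000}) = 0.1192
P_3 = 1/(1+e^{2.6000}) = 0.0691
E[score] = 0.7006 + 0.1192 + 0.0691 = 0.8889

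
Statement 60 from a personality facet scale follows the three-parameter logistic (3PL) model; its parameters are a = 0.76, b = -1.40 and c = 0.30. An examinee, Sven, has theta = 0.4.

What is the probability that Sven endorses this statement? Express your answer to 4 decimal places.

P(theta) = c + (1 − c) · 1 / (1 + exp(−a(theta − b)))
Exponent: 0.76 × (0.4 − (-1.40)) = 1.3680
1/(1 + e^{-1.3680}) = 0.7971
P = 0.30 + 0.70 × 0.7971 = 0.8579

0.8579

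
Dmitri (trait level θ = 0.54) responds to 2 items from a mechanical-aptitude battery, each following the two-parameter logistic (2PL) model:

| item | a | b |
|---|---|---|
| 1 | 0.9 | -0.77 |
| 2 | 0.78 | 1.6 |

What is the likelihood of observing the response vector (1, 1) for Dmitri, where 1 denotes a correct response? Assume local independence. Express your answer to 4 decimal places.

0.2327

P(θ) = 1 / (1 + exp(−a(θ − b)))
P_1 = 1/(1+e^{-1.1790}) = 0.7648
P_2 = 1/(1+e^{0.8268}) = 0.3043
L = P_1 × P_2 = 0.7648 × 0.3043 = 0.23274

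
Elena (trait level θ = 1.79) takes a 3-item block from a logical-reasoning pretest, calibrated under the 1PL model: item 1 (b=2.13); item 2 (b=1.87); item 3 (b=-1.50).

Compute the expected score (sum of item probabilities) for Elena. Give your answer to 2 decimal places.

P(θ) = 1 / (1 + exp(−(θ − b)))
P_1 = 1/(1+e^{0.3400}) = 0.4158
P_2 = 1/(1+e^{0.0800}) = 0.4800
P_3 = 1/(1+e^{-3.2900}) = 0.9641
E[score] = 0.4158 + 0.4800 + 0.9641 = 1.8599

1.86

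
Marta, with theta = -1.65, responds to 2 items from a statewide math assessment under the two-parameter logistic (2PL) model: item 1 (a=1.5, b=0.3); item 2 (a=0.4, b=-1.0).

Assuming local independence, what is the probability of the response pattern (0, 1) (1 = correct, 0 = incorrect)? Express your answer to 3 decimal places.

P(theta) = 1 / (1 + exp(−a(theta − b)))
P_1 = 1/(1+e^{2.9250}) = 0.0509
P_2 = 1/(1+e^{0.2600}) = 0.4354
L = (1−P_1) × P_2 = 0.9491 × 0.4354 = 0.41319

0.413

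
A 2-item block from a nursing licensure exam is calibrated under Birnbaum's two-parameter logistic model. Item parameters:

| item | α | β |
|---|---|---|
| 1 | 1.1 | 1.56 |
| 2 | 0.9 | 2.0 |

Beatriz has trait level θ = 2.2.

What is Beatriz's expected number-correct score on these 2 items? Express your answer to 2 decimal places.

P(θ) = 1 / (1 + exp(−α(θ − β)))
P_1 = 1/(1+e^{-0.7040}) = 0.6691
P_2 = 1/(1+e^{-0.1800}) = 0.5449
E[score] = 0.6691 + 0.5449 = 1.2140

1.21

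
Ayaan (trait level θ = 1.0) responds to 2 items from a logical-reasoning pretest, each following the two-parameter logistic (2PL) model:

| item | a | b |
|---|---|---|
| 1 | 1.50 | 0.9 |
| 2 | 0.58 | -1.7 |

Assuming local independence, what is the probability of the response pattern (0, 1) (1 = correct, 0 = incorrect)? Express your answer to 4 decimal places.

0.3826

P(θ) = 1 / (1 + exp(−a(θ − b)))
P_1 = 1/(1+e^{-0.1500}) = 0.5374
P_2 = 1/(1+e^{-1.5660}) = 0.8272
L = (1−P_1) × P_2 = 0.4626 × 0.8272 = 0.38264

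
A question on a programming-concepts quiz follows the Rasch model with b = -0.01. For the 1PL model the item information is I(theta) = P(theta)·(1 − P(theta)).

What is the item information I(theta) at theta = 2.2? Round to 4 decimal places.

0.0891

P = 1/(1+e^{-2.2100}) = 0.9011
P(1−P) = 0.9011 × 0.0989 = 0.0891
I = P(1−P) = 0.08908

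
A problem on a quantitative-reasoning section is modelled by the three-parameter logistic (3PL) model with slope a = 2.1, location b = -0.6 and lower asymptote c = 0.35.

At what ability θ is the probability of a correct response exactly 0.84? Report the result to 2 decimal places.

-0.07

P(θ) = c + (1 − c) · 1 / (1 + exp(−a(θ − b)))
Remove guessing floor: (0.84 − 0.35)/(1 − 0.35) = 0.7538
logit = ln(0.7538/0.2462) = 1.1192
θ = b + logit/(a) = -0.6 + 1.1192/2.1000 = -0.0670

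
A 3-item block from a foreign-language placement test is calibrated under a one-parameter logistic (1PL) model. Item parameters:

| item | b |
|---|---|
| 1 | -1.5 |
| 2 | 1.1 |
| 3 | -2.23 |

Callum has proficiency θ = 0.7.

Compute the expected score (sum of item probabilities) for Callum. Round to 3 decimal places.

P(θ) = 1 / (1 + exp(−(θ − b)))
P_1 = 1/(1+e^{-2.2000}) = 0.9002
P_2 = 1/(1+e^{0.4000}) = 0.4013
P_3 = 1/(1+e^{-2.9300}) = 0.9493
E[score] = 0.9002 + 0.4013 + 0.9493 = 2.2509

2.251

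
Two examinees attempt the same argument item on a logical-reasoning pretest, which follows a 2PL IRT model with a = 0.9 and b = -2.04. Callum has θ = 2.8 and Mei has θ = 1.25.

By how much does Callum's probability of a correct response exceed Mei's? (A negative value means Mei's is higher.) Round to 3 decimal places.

0.037

P(θ) = 1 / (1 + exp(−a(θ − b)))
P(Callum) = 0.9873  [exponent 4.3560]
P(Mei) = 0.9508  [exponent 2.9610]
Difference = 0.9873 − 0.9508 = 0.0366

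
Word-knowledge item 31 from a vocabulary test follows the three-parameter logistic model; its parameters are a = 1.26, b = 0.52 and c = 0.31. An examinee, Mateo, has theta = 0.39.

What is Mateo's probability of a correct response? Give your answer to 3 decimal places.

P(theta) = c + (1 − c) · 1 / (1 + exp(−a(theta − b)))
Exponent: 1.26 × (0.39 − 0.52) = -0.1638
1/(1 + e^{0.1638}) = 0.4591
P = 0.31 + 0.69 × 0.4591 = 0.6268

0.627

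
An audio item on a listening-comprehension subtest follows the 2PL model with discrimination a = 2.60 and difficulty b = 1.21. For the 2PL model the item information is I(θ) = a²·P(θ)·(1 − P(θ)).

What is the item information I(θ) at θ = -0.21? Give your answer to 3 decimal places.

P = 1/(1+e^{3.6920}) = 0.0243
P(1−P) = 0.0243 × 0.9757 = 0.0237
I = a² × P(1−P) = 2.60² × 0.0237 = 0.16038

0.160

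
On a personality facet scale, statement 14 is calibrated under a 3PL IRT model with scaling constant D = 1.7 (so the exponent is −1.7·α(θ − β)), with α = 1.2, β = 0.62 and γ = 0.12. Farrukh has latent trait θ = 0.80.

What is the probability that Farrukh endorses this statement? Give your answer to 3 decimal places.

P(θ) = γ + (1 − γ) · 1 / (1 + exp(−D·α(θ − β)))
Exponent: 1.7 × 1.2 × (0.80 − 0.62) = 0.3672
1/(1 + e^{-0.3672}) = 0.5908
P = 0.12 + 0.88 × 0.5908 = 0.6399

0.640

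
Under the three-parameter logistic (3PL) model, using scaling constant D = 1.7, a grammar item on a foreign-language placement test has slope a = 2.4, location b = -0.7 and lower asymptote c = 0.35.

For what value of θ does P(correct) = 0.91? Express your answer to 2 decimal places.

-0.25

P(θ) = c + (1 − c) · 1 / (1 + exp(−D·a(θ − b)))
Remove guessing floor: (0.91 − 0.35)/(1 − 0.35) = 0.8615
logit = ln(0.8615/0.1385) = 1.8281
θ = b + logit/(1.7·a) = -0.7 + 1.8281/4.0800 = -0.2519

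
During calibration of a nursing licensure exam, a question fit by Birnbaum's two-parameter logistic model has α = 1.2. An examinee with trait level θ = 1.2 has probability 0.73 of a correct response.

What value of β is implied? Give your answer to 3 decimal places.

P(θ) = 1 / (1 + exp(−α(θ − β)))
logit(0.73) = ln(0.73/0.27) = 0.9946
β = θ − logit/(α) = 1.2 − 0.9946/1.2000 = 0.3711

0.371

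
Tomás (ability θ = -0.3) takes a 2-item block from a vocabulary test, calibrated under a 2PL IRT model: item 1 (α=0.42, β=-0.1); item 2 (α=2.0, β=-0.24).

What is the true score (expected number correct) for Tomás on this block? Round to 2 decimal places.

P(θ) = 1 / (1 + exp(−α(θ − β)))
P_1 = 1/(1+e^{0.0840}) = 0.4790
P_2 = 1/(1+e^{0.1200}) = 0.4700
E[score] = 0.4790 + 0.4700 = 0.9490

0.95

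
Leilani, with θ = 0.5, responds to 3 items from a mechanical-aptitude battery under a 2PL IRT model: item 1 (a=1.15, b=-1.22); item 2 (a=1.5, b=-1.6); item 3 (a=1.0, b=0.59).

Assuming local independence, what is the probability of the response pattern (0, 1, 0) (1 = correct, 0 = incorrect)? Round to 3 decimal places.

P(θ) = 1 / (1 + exp(−a(θ − b)))
P_1 = 1/(1+e^{-1.9780}) = 0.8785
P_2 = 1/(1+e^{-3.1500}) = 0.9589
P_3 = 1/(1+e^{0.0900}) = 0.4775
L = (1−P_1) × P_2 × (1−P_3) = 0.1215 × 0.9589 × 0.5225 = 0.06089

0.061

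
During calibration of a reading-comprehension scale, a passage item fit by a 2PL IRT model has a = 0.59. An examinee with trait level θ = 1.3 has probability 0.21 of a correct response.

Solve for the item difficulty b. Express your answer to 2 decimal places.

P(θ) = 1 / (1 + exp(−a(θ − b)))
logit(0.21) = ln(0.21/0.79) = -1.3249
b = θ − logit/(a) = 1.3 − (-1.3249)/0.5900 = 3.5456

3.55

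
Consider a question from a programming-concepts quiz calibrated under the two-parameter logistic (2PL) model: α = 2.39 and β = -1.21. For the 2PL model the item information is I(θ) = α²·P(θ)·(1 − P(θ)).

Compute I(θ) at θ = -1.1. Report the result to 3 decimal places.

1.404

P = 1/(1+e^{-0.2629}) = 0.5653
P(1−P) = 0.5653 × 0.4347 = 0.2457
I = α² × P(1−P) = 2.39² × 0.2457 = 1.40363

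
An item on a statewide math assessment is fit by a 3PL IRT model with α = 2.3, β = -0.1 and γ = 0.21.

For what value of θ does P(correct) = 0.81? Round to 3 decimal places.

0.400

P(θ) = γ + (1 − γ) · 1 / (1 + exp(−α(θ − β)))
Remove guessing floor: (0.81 − 0.21)/(1 − 0.21) = 0.7595
logit = ln(0.7595/0.2405) = 1.1499
θ = β + logit/(α) = -0.1 + 1.1499/2.3000 = 0.4000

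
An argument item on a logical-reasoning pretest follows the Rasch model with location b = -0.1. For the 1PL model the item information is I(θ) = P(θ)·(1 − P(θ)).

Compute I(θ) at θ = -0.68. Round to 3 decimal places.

P = 1/(1+e^{0.5800}) = 0.3589
P(1−P) = 0.3589 × 0.6411 = 0.2301
I = P(1−P) = 0.23010

0.230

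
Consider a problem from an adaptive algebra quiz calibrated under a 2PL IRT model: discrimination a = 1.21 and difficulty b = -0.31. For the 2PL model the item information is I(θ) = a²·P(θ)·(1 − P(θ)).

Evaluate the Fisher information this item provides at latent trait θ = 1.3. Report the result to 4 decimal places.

0.1599

P = 1/(1+e^{-1.9481}) = 0.8752
P(1−P) = 0.8752 × 0.1248 = 0.1092
I = a² × P(1−P) = 1.21² × 0.1092 = 0.15987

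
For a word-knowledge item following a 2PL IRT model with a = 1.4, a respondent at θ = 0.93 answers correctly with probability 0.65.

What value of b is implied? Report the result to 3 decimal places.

P(θ) = 1 / (1 + exp(−a(θ − b)))
logit(0.65) = ln(0.65/0.35) = 0.6190
b = θ − logit/(a) = 0.93 − 0.6190/1.4000 = 0.4878

0.488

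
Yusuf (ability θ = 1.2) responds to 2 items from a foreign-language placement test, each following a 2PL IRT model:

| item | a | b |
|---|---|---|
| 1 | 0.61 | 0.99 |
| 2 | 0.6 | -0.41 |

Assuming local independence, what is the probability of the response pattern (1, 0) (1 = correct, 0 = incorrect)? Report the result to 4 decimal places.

0.1467

P(θ) = 1 / (1 + exp(−a(θ − b)))
P_1 = 1/(1+e^{-0.1281}) = 0.5320
P_2 = 1/(1+e^{-0.9660}) = 0.7243
L = P_1 × (1−P_2) = 0.5320 × 0.2757 = 0.14666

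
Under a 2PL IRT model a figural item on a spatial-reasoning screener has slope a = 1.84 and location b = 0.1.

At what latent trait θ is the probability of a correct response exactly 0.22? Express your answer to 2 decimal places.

-0.59

P(θ) = 1 / (1 + exp(−a(θ − b)))
logit = ln(0.2200/0.7800) = -1.2657
θ = b + logit/(a) = 0.1 + (-1.2657)/1.8400 = -0.5879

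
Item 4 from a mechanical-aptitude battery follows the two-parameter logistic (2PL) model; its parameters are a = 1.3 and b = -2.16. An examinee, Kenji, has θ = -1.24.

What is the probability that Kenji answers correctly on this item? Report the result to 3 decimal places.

0.768

P(θ) = 1 / (1 + exp(−a(θ − b)))
Exponent: 1.3 × (-1.24 − (-2.16)) = 1.1960
1/(1 + e^{-1.1960}) = 0.7678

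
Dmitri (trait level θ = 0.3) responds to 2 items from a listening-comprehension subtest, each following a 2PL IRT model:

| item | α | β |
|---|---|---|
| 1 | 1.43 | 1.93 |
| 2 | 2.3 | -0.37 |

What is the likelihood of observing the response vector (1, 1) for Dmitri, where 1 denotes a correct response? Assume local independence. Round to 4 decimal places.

0.0730

P(θ) = 1 / (1 + exp(−α(θ − β)))
P_1 = 1/(1+e^{2.3309}) = 0.0886
P_2 = 1/(1+e^{-1.5410}) = 0.8236
L = P_1 × P_2 = 0.0886 × 0.8236 = 0.07297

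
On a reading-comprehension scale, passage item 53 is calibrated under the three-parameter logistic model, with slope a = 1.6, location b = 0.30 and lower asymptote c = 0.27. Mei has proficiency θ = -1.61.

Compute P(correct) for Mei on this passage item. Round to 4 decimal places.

0.3028

P(θ) = c + (1 − c) · 1 / (1 + exp(−a(θ − b)))
Exponent: 1.6 × (-1.61 − 0.30) = -3.0560
1/(1 + e^{3.0560}) = 0.0450
P = 0.27 + 0.73 × 0.0450 = 0.3028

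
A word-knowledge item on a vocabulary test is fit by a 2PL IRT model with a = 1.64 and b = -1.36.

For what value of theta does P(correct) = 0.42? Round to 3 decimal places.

P(theta) = 1 / (1 + exp(−a(theta − b)))
logit = ln(0.4200/0.5800) = -0.3228
theta = b + logit/(a) = -1.36 + (-0.3228)/1.6400 = -1.5568

-1.557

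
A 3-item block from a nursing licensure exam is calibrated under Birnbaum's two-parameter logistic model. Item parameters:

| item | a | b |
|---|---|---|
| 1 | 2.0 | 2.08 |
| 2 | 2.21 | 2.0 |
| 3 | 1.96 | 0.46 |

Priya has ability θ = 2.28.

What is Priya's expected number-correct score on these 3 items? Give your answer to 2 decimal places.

2.22

P(θ) = 1 / (1 + exp(−a(θ − b)))
P_1 = 1/(1+e^{-0.4000}) = 0.5987
P_2 = 1/(1+e^{-0.6188}) = 0.6499
P_3 = 1/(1+e^{-3.5672}) = 0.9725
E[score] = 0.5987 + 0.6499 + 0.9725 = 2.2212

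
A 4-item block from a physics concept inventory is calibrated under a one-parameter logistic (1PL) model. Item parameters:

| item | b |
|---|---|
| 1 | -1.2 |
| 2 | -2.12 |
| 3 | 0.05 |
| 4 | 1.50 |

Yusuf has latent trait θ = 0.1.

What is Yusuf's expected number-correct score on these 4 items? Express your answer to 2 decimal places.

P(θ) = 1 / (1 + exp(−(θ − b)))
P_1 = 1/(1+e^{-1.3000}) = 0.7858
P_2 = 1/(1+e^{-2.2200}) = 0.9020
P_3 = 1/(1+e^{-0.0500}) = 0.5125
P_4 = 1/(1+e^{1.4000}) = 0.1978
E[score] = 0.7858 + 0.9020 + 0.5125 + 0.1978 = 2.3982

2.40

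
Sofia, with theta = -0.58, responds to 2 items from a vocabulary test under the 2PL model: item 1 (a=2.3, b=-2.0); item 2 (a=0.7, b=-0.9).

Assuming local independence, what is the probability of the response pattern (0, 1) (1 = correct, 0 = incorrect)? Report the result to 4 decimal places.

0.0204

P(theta) = 1 / (1 + exp(−a(theta − b)))
P_1 = 1/(1+e^{-3.2660}) = 0.9632
P_2 = 1/(1+e^{-0.2240}) = 0.5558
L = (1−P_1) × P_2 = 0.0368 × 0.5558 = 0.02043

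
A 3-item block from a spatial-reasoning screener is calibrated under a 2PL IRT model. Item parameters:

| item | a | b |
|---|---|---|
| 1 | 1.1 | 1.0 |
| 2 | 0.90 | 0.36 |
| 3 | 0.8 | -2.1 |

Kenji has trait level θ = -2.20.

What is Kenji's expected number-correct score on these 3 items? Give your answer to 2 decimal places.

0.60

P(θ) = 1 / (1 + exp(−a(θ − b)))
P_1 = 1/(1+e^{3.5200}) = 0.0287
P_2 = 1/(1+e^{2.3040}) = 0.0908
P_3 = 1/(1+e^{0.0800}) = 0.4800
E[score] = 0.0287 + 0.0908 + 0.4800 = 0.5996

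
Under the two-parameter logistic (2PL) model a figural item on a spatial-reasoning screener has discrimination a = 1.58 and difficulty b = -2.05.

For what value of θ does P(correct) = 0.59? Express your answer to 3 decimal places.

-1.820

P(θ) = 1 / (1 + exp(−a(θ − b)))
logit = ln(0.5900/0.4100) = 0.3640
θ = b + logit/(a) = -2.05 + 0.3640/1.5800 = -1.8196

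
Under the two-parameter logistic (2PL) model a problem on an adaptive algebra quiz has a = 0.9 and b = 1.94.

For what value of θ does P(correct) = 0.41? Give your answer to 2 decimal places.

P(θ) = 1 / (1 + exp(−a(θ − b)))
logit = ln(0.4100/0.5900) = -0.3640
θ = b + logit/(a) = 1.94 + (-0.3640)/0.9000 = 1.5356

1.54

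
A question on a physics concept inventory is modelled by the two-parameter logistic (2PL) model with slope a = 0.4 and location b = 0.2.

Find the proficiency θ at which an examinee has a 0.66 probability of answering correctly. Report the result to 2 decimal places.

P(θ) = 1 / (1 + exp(−a(θ − b)))
logit = ln(0.6600/0.3400) = 0.6633
θ = b + logit/(a) = 0.2 + 0.6633/0.4000 = 1.8582

1.86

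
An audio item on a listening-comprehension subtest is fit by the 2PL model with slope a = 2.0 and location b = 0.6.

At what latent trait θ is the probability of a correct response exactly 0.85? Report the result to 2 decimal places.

1.47

P(θ) = 1 / (1 + exp(−a(θ − b)))
logit = ln(0.8500/0.1500) = 1.7346
θ = b + logit/(a) = 0.6 + 1.7346/2.0000 = 1.4673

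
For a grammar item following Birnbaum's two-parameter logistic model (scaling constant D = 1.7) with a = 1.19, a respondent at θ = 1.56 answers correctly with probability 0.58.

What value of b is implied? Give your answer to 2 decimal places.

1.40

P(θ) = 1 / (1 + exp(−D·a(θ − b)))
logit(0.58) = ln(0.58/0.42) = 0.3228
b = θ − logit/(1.7·a) = 1.56 − 0.3228/2.0230 = 1.4004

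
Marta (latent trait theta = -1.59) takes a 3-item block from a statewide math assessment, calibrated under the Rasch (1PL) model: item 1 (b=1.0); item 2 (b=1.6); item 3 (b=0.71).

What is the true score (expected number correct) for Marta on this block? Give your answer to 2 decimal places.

P(theta) = 1 / (1 + exp(−(theta − b)))
P_1 = 1/(1+e^{2.5900}) = 0.0698
P_2 = 1/(1+e^{3.1900}) = 0.0395
P_3 = 1/(1+e^{2.3000}) = 0.0911
E[score] = 0.0698 + 0.0395 + 0.0911 = 0.2005

0.20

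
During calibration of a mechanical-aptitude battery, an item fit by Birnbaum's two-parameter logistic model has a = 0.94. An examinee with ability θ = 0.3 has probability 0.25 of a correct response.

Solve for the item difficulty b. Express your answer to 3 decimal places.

1.469

P(θ) = 1 / (1 + exp(−a(θ − b)))
logit(0.25) = ln(0.25/0.75) = -1.0986
b = θ − logit/(a) = 0.3 − (-1.0986)/0.9400 = 1.4687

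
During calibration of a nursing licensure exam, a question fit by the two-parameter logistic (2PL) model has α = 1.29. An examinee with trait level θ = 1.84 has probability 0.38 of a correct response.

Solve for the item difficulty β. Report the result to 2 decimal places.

2.22

P(θ) = 1 / (1 + exp(−α(θ − β)))
logit(0.38) = ln(0.38/0.62) = -0.4895
β = θ − logit/(α) = 1.84 − (-0.4895)/1.2900 = 2.2195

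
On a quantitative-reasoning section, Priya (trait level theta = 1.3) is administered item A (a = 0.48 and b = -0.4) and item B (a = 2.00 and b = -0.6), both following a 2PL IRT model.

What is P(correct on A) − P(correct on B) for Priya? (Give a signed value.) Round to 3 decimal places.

-0.285

P(theta) = 1 / (1 + exp(−a(theta − b)))
P_A = 0.6934
P_B = 0.9781
P_A − P_B = -0.2847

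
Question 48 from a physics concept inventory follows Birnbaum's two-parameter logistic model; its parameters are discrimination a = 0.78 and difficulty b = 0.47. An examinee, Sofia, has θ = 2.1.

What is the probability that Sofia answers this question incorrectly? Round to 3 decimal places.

0.219

P(θ) = 1 / (1 + exp(−a(θ − b)))
Exponent: 0.78 × (2.1 − 0.47) = 1.2714
1/(1 + e^{-1.2714}) = 0.7810
P(incorrect) = 1 − 0.7810 = 0.2190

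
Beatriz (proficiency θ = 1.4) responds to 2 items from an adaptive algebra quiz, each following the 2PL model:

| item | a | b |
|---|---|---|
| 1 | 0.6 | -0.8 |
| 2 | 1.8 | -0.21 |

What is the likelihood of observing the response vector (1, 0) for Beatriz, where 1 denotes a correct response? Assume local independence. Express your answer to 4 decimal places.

P(θ) = 1 / (1 + exp(−a(θ − b)))
P_1 = 1/(1+e^{-1.3200}) = 0.7892
P_2 = 1/(1+e^{-2.8980}) = 0.9477
L = P_1 × (1−P_2) = 0.7892 × 0.0523 = 0.04124

0.0412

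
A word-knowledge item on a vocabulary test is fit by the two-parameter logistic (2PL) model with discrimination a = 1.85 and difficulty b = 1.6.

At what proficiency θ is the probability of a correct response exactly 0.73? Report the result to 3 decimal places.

2.138

P(θ) = 1 / (1 + exp(−a(θ − b)))
logit = ln(0.7300/0.2700) = 0.9946
θ = b + logit/(a) = 1.6 + 0.9946/1.8500 = 2.1376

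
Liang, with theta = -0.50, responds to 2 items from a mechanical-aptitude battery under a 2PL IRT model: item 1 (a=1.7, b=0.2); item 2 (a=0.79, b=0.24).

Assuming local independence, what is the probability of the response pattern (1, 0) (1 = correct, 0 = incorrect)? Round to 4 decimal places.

0.1498

P(theta) = 1 / (1 + exp(−a(theta − b)))
P_1 = 1/(1+e^{1.1900}) = 0.2333
P_2 = 1/(1+e^{0.5846}) = 0.3579
L = P_1 × (1−P_2) = 0.2333 × 0.6421 = 0.14978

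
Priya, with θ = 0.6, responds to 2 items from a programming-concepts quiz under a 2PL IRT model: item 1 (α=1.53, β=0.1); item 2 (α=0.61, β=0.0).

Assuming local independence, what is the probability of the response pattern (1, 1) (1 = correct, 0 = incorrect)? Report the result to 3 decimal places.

P(θ) = 1 / (1 + exp(−α(θ − β)))
P_1 = 1/(1+e^{-0.7650}) = 0.6824
P_2 = 1/(1+e^{-0.3660}) = 0.5905
L = P_1 × P_2 = 0.6824 × 0.5905 = 0.40297

0.403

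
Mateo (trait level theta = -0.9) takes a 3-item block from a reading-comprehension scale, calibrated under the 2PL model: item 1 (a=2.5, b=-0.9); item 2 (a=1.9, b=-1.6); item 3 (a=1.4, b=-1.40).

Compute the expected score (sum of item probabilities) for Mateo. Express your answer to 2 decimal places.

P(theta) = 1 / (1 + exp(−a(theta − b)))
P_1 = 1/(1+e^{0.0000}) = 0.5000
P_2 = 1/(1+e^{-1.3300}) = 0.7908
P_3 = 1/(1+e^{-0.7000}) = 0.6682
E[score] = 0.5000 + 0.7908 + 0.6682 = 1.9590

1.96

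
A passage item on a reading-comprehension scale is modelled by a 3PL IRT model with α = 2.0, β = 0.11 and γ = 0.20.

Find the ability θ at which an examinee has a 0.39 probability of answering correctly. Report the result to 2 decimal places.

-0.47

P(θ) = γ + (1 − γ) · 1 / (1 + exp(−α(θ − β)))
Remove guessing floor: (0.39 − 0.20)/(1 − 0.20) = 0.2375
logit = ln(0.2375/0.7625) = -1.1664
θ = β + logit/(α) = 0.11 + (-1.1664)/2.0000 = -0.4732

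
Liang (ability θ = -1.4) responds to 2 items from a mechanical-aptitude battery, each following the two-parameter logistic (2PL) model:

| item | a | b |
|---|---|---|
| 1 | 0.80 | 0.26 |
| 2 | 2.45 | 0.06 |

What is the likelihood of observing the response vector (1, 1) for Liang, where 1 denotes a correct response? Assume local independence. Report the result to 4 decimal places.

P(θ) = 1 / (1 + exp(−a(θ − b)))
P_1 = 1/(1+e^{1.3280}) = 0.2095
P_2 = 1/(1+e^{3.5770}) = 0.0272
L = P_1 × P_2 = 0.2095 × 0.0272 = 0.00570

0.0057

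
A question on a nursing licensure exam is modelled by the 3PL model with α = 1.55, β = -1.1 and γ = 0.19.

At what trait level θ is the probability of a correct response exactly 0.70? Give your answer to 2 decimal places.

-0.76

P(θ) = γ + (1 − γ) · 1 / (1 + exp(−α(θ − β)))
Remove guessing floor: (0.70 − 0.19)/(1 − 0.19) = 0.6296
logit = ln(0.6296/0.3704) = 0.5306
θ = β + logit/(α) = -1.1 + 0.5306/1.5500 = -0.7577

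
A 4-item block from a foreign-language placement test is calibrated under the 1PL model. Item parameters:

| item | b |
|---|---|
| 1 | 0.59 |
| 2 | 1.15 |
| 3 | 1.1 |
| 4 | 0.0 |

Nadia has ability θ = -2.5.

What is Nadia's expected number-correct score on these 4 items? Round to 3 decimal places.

P(θ) = 1 / (1 + exp(−(θ − b)))
P_1 = 1/(1+e^{3.0900}) = 0.0435
P_2 = 1/(1+e^{3.6500}) = 0.0253
P_3 = 1/(1+e^{3.6000}) = 0.0266
P_4 = 1/(1+e^{2.5000}) = 0.0759
E[score] = 0.0435 + 0.0253 + 0.0266 + 0.0759 = 0.1713

0.171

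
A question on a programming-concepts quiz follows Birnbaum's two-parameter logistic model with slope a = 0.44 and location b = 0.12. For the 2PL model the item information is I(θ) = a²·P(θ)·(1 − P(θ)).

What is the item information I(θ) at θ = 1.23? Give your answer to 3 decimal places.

P = 1/(1+e^{-0.4884}) = 0.6197
P(1−P) = 0.6197 × 0.3803 = 0.2357
I = a² × P(1−P) = 0.44² × 0.2357 = 0.04562

0.046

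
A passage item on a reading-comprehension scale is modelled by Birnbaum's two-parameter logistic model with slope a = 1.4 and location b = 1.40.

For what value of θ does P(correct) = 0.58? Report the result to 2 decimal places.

1.63

P(θ) = 1 / (1 + exp(−a(θ − b)))
logit = ln(0.5800/0.4200) = 0.3228
θ = b + logit/(a) = 1.40 + 0.3228/1.4000 = 1.6306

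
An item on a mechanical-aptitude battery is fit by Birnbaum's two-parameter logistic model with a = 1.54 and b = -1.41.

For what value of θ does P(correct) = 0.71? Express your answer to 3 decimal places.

P(θ) = 1 / (1 + exp(−a(θ − b)))
logit = ln(0.7100/0.2900) = 0.8954
θ = b + logit/(a) = -1.41 + 0.8954/1.5400 = -0.8286

-0.829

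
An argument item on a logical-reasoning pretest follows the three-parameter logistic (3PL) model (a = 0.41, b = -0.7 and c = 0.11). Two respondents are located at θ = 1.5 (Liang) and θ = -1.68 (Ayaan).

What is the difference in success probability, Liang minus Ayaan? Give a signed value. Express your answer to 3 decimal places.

0.276

P(θ) = c + (1 − c) · 1 / (1 + exp(−a(θ − b)))
P(Liang) = 0.7431  [exponent 0.9020]
P(Ayaan) = 0.4668  [exponent -0.4018]
Difference = 0.7431 − 0.4668 = 0.2763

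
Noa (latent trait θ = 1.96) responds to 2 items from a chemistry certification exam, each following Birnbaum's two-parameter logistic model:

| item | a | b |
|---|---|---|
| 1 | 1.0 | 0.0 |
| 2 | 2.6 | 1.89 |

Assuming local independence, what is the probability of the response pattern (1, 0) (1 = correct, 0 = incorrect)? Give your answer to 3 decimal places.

P(θ) = 1 / (1 + exp(−a(θ − b)))
P_1 = 1/(1+e^{-1.9600}) = 0.8765
P_2 = 1/(1+e^{-0.1820}) = 0.5454
L = P_1 × (1−P_2) = 0.8765 × 0.4546 = 0.39849

0.398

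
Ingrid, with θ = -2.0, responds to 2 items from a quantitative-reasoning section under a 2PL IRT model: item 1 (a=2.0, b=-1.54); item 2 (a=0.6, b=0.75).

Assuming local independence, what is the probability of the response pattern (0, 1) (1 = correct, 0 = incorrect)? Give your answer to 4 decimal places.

0.1152

P(θ) = 1 / (1 + exp(−a(θ − b)))
P_1 = 1/(1+e^{0.9200}) = 0.2850
P_2 = 1/(1+e^{1.6500}) = 0.1611
L = (1−P_1) × P_2 = 0.7150 × 0.1611 = 0.11520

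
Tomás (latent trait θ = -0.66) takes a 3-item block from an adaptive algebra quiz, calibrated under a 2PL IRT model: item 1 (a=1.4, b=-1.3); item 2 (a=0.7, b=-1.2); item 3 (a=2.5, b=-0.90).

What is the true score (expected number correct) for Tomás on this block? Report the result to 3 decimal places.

P(θ) = 1 / (1 + exp(−a(θ − b)))
P_1 = 1/(1+e^{-0.8960}) = 0.7101
P_2 = 1/(1+e^{-0.3780}) = 0.5934
P_3 = 1/(1+e^{-0.6000}) = 0.6457
E[score] = 0.7101 + 0.5934 + 0.6457 = 1.9492

1.949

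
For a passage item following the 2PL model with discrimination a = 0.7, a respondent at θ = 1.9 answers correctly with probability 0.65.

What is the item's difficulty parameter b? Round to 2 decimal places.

1.02

P(θ) = 1 / (1 + exp(−a(θ − b)))
logit(0.65) = ln(0.65/0.35) = 0.6190
b = θ − logit/(a) = 1.9 − 0.6190/0.7000 = 1.0157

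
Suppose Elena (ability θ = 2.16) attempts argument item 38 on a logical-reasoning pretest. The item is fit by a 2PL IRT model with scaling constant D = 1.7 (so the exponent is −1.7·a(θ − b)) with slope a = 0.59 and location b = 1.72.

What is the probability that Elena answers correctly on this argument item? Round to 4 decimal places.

0.6086

P(θ) = 1 / (1 + exp(−D·a(θ − b)))
Exponent: 1.7 × 0.59 × (2.16 − 1.72) = 0.4413
1/(1 + e^{-0.4413}) = 0.6086
P = 0.6086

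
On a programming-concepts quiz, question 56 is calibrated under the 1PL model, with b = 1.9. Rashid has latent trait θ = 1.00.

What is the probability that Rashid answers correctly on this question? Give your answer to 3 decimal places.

0.289

P(θ) = 1 / (1 + exp(−(θ − b)))
Exponent: (1.00 − 1.9) = -0.9000
1/(1 + e^{0.9000}) = 0.2891
P = 0.2891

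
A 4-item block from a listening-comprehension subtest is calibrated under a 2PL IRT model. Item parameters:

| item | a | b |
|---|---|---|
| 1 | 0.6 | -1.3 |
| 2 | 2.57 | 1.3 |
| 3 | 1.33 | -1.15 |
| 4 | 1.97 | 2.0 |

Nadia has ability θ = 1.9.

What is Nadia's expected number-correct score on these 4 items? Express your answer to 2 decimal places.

3.13

P(θ) = 1 / (1 + exp(−a(θ − b)))
P_1 = 1/(1+e^{-1.9200}) = 0.8721
P_2 = 1/(1+e^{-1.5420}) = 0.8238
P_3 = 1/(1+e^{-4.0565}) = 0.9830
P_4 = 1/(1+e^{0.1970}) = 0.4509
E[score] = 0.8721 + 0.8238 + 0.9830 + 0.4509 = 3.1298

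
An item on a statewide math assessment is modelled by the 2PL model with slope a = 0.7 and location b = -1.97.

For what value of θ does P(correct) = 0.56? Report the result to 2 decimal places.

-1.63

P(θ) = 1 / (1 + exp(−a(θ − b)))
logit = ln(0.5600/0.4400) = 0.2412
θ = b + logit/(a) = -1.97 + 0.2412/0.7000 = -1.6255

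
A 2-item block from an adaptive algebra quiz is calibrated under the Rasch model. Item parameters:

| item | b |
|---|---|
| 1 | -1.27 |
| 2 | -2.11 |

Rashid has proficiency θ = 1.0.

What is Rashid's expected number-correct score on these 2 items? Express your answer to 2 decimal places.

1.86

P(θ) = 1 / (1 + exp(−(θ − b)))
P_1 = 1/(1+e^{-2.2700}) = 0.9064
P_2 = 1/(1+e^{-3.1100}) = 0.9573
E[score] = 0.9064 + 0.9573 = 1.8637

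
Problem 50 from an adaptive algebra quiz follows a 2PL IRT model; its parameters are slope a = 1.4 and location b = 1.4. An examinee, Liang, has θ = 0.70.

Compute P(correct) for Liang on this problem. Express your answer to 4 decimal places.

P(θ) = 1 / (1 + exp(−a(θ − b)))
Exponent: 1.4 × (0.70 − 1.4) = -0.9800
1/(1 + e^{0.9800}) = 0.2729

0.2729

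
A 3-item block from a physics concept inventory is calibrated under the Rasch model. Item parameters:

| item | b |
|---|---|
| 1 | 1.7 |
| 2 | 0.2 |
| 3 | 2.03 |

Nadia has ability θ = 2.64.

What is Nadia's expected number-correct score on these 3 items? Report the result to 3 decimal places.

P(θ) = 1 / (1 + exp(−(θ − b)))
P_1 = 1/(1+e^{-0.9400}) = 0.7191
P_2 = 1/(1+e^{-2.4400}) = 0.9198
P_3 = 1/(1+e^{-0.6100}) = 0.6479
E[score] = 0.7191 + 0.9198 + 0.6479 = 2.2869

2.287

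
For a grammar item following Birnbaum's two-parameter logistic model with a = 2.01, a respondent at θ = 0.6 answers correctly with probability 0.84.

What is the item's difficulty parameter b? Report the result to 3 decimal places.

P(θ) = 1 / (1 + exp(−a(θ − b)))
logit(0.84) = ln(0.84/0.16) = 1.6582
b = θ − logit/(a) = 0.6 − 1.6582/2.0100 = -0.2250

-0.225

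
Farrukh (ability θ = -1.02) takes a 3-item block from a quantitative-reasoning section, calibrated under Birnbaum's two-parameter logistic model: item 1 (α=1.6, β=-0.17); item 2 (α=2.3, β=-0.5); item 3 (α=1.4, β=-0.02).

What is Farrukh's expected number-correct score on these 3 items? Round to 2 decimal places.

0.63

P(θ) = 1 / (1 + exp(−α(θ − β)))
P_1 = 1/(1+e^{1.3600}) = 0.2042
P_2 = 1/(1+e^{1.1960}) = 0.2322
P_3 = 1/(1+e^{1.4000}) = 0.1978
E[score] = 0.2042 + 0.2322 + 0.1978 = 0.6342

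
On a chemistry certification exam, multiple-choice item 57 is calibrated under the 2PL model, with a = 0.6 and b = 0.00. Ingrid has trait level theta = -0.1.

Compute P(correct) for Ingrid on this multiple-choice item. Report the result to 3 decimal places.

0.485

P(theta) = 1 / (1 + exp(−a(theta − b)))
Exponent: 0.6 × (-0.1 − 0.00) = -0.0600
1/(1 + e^{0.0600}) = 0.4850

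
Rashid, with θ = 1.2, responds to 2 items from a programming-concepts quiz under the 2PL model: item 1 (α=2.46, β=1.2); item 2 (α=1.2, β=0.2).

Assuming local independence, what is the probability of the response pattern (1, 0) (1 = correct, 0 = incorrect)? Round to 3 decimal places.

0.116

P(θ) = 1 / (1 + exp(−α(θ − β)))
P_1 = 1/(1+e^{0.0000}) = 0.5000
P_2 = 1/(1+e^{-1.2000}) = 0.7685
L = P_1 × (1−P_2) = 0.5000 × 0.2315 = 0.11574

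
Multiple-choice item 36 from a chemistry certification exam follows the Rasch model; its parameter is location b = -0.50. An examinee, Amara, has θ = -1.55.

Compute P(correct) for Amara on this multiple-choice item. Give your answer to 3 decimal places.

P(θ) = 1 / (1 + exp(−(θ − b)))
Exponent: (-1.55 − (-0.50)) = -1.0500
1/(1 + e^{1.0500}) = 0.2592
P = 0.2592

0.259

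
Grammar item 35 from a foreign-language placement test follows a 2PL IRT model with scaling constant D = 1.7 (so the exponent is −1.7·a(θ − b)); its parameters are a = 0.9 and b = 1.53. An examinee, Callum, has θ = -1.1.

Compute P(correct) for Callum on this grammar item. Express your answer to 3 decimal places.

0.018

P(θ) = 1 / (1 + exp(−D·a(θ − b)))
Exponent: 1.7 × 0.9 × (-1.1 − 1.53) = -4.0239
1/(1 + e^{4.0239}) = 0.0176
P = 0.0176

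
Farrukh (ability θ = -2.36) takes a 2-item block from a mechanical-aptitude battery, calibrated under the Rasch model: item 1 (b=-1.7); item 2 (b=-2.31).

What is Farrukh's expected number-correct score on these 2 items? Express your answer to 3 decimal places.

0.828

P(θ) = 1 / (1 + exp(−(θ − b)))
P_1 = 1/(1+e^{0.6600}) = 0.3407
P_2 = 1/(1+e^{0.0500}) = 0.4875
E[score] = 0.3407 + 0.4875 = 0.8282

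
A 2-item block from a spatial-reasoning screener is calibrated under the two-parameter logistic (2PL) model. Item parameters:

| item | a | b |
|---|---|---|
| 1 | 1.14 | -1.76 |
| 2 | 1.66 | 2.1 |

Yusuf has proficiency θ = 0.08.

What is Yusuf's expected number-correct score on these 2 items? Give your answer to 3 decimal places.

P(θ) = 1 / (1 + exp(−a(θ − b)))
P_1 = 1/(1+e^{-2.0976}) = 0.8907
P_2 = 1/(1+e^{3.3532}) = 0.0338
E[score] = 0.8907 + 0.0338 = 0.9245

0.924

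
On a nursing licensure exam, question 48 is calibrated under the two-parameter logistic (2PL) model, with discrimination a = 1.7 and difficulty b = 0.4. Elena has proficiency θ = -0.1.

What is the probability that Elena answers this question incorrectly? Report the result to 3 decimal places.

P(θ) = 1 / (1 + exp(−a(θ − b)))
Exponent: 1.7 × (-0.1 − 0.4) = -0.8500
1/(1 + e^{0.8500}) = 0.2994
P(incorrect) = 1 − 0.2994 = 0.7006

0.701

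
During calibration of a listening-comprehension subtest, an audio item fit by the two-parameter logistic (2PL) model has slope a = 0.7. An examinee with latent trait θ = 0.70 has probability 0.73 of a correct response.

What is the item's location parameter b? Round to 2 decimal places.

P(θ) = 1 / (1 + exp(−a(θ − b)))
logit(0.73) = ln(0.73/0.27) = 0.9946
b = θ − logit/(a) = 0.70 − 0.9946/0.7000 = -0.7209

-0.72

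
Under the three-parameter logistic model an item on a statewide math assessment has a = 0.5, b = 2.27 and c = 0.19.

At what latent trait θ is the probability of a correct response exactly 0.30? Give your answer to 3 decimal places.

-1.431

P(θ) = c + (1 − c) · 1 / (1 + exp(−a(θ − b)))
Remove guessing floor: (0.30 − 0.19)/(1 − 0.19) = 0.1358
logit = ln(0.1358/0.8642) = -1.8506
θ = b + logit/(a) = 2.27 + (-1.8506)/0.5000 = -1.4312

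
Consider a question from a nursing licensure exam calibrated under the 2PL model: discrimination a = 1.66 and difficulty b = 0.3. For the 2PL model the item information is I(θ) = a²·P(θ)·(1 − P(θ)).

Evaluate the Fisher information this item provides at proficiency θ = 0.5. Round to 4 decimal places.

0.6703

P = 1/(1+e^{-0.3320}) = 0.5822
P(1−P) = 0.5822 × 0.4178 = 0.2432
I = a² × P(1−P) = 1.66² × 0.2432 = 0.67026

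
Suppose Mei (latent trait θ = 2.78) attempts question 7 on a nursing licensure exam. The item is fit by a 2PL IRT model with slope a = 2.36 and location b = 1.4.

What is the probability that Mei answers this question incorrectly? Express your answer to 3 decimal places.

P(θ) = 1 / (1 + exp(−a(θ − b)))
Exponent: 2.36 × (2.78 − 1.4) = 3.2568
1/(1 + e^{-3.2568}) = 0.9629
P(incorrect) = 1 − 0.9629 = 0.0371

0.037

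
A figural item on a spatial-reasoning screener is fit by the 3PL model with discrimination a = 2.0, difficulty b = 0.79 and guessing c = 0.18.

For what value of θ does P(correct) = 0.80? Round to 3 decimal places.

P(θ) = c + (1 − c) · 1 / (1 + exp(−a(θ − b)))
Remove guessing floor: (0.80 − 0.18)/(1 − 0.18) = 0.7561
logit = ln(0.7561/0.2439) = 1.1314
θ = b + logit/(a) = 0.79 + 1.1314/2.0000 = 1.3557

1.356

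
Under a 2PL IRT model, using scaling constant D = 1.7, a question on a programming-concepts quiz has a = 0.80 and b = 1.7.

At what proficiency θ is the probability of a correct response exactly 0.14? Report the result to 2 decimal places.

P(θ) = 1 / (1 + exp(−D·a(θ − b)))
logit = ln(0.1400/0.8600) = -1.8153
θ = b + logit/(1.7·a) = 1.7 + (-1.8153)/1.3600 = 0.3652

0.37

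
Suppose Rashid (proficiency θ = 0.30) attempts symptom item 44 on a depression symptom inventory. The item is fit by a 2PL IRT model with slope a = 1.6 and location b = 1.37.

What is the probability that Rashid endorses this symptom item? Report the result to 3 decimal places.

0.153

P(θ) = 1 / (1 + exp(−a(θ − b)))
Exponent: 1.6 × (0.30 − 1.37) = -1.7120
1/(1 + e^{1.7120}) = 0.1529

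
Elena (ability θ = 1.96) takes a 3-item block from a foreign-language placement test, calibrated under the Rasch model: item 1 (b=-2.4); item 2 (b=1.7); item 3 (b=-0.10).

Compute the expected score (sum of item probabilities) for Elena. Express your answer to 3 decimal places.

2.439

P(θ) = 1 / (1 + exp(−(θ − b)))
P_1 = 1/(1+e^{-4.3600}) = 0.9874
P_2 = 1/(1+e^{-0.2600}) = 0.5646
P_3 = 1/(1+e^{-2.0600}) = 0.8870
E[score] = 0.9874 + 0.5646 + 0.8870 = 2.4390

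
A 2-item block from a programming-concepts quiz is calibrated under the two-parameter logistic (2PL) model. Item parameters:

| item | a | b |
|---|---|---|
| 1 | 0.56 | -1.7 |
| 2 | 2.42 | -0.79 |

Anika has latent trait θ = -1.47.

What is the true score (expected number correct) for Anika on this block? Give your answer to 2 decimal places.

P(θ) = 1 / (1 + exp(−a(θ − b)))
P_1 = 1/(1+e^{-0.1288}) = 0.5322
P_2 = 1/(1+e^{1.6456}) = 0.1617
E[score] = 0.5322 + 0.1617 = 0.6939

0.69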